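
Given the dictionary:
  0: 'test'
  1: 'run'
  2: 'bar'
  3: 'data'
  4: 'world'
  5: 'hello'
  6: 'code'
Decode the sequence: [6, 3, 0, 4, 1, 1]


Look up each index in the dictionary:
  6 -> 'code'
  3 -> 'data'
  0 -> 'test'
  4 -> 'world'
  1 -> 'run'
  1 -> 'run'

Decoded: "code data test world run run"


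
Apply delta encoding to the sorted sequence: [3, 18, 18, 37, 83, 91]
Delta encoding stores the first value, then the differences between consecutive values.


First value: 3
Deltas:
  18 - 3 = 15
  18 - 18 = 0
  37 - 18 = 19
  83 - 37 = 46
  91 - 83 = 8


Delta encoded: [3, 15, 0, 19, 46, 8]


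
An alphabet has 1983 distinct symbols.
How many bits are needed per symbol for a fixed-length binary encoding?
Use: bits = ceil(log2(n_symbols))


log2(1983) = 10.9535
Bracket: 2^10 = 1024 < 1983 <= 2^11 = 2048
So ceil(log2(1983)) = 11

bits = ceil(log2(1983)) = ceil(10.9535) = 11 bits


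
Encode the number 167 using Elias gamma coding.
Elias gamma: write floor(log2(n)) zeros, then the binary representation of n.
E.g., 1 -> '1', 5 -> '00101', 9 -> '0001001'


num_bits = floor(log2(167)) + 1 = 8
leading_zeros = num_bits - 1 = 7
binary(167) = 10100111

Elias gamma(167) = '0000000' + '10100111' = 000000010100111 (15 bits)


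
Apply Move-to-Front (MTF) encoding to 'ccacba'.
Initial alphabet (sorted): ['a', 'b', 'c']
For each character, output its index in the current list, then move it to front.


MTF encoding:
'c': index 2 in ['a', 'b', 'c'] -> ['c', 'a', 'b']
'c': index 0 in ['c', 'a', 'b'] -> ['c', 'a', 'b']
'a': index 1 in ['c', 'a', 'b'] -> ['a', 'c', 'b']
'c': index 1 in ['a', 'c', 'b'] -> ['c', 'a', 'b']
'b': index 2 in ['c', 'a', 'b'] -> ['b', 'c', 'a']
'a': index 2 in ['b', 'c', 'a'] -> ['a', 'b', 'c']


Output: [2, 0, 1, 1, 2, 2]


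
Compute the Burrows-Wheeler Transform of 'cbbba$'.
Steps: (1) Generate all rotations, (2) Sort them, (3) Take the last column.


Rotations (sorted):
  0: $cbbba -> last char: a
  1: a$cbbb -> last char: b
  2: ba$cbb -> last char: b
  3: bba$cb -> last char: b
  4: bbba$c -> last char: c
  5: cbbba$ -> last char: $


BWT = abbbc$


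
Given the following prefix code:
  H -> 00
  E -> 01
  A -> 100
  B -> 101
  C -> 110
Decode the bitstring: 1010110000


Decoding step by step:
Bits 101 -> B
Bits 01 -> E
Bits 100 -> A
Bits 00 -> H


Decoded message: BEAH


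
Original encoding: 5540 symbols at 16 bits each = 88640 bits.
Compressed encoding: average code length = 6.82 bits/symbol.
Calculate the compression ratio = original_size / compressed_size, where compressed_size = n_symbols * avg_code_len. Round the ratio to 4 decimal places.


original_size = n_symbols * orig_bits = 5540 * 16 = 88640 bits
compressed_size = n_symbols * avg_code_len = 5540 * 6.82 = 37782.8 bits
ratio = original_size / compressed_size = 88640 / 37782.8 = 2.346

Compression ratio = 2.346


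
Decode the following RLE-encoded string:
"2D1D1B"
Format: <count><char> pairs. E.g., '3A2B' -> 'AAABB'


Expanding each <count><char> pair:
  2D -> 'DD'
  1D -> 'D'
  1B -> 'B'

Decoded = DDDB


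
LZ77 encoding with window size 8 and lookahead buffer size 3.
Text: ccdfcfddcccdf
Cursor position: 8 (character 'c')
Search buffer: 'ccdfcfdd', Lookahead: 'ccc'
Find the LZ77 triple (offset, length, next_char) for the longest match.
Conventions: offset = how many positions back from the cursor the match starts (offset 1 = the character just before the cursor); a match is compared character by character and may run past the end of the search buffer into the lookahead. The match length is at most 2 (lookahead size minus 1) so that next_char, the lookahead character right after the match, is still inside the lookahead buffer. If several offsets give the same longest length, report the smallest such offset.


Try each offset into the search buffer:
  offset=1 (pos 7, char 'd'): match length 0
  offset=2 (pos 6, char 'd'): match length 0
  offset=3 (pos 5, char 'f'): match length 0
  offset=4 (pos 4, char 'c'): match length 1
  offset=5 (pos 3, char 'f'): match length 0
  offset=6 (pos 2, char 'd'): match length 0
  offset=7 (pos 1, char 'c'): match length 1
  offset=8 (pos 0, char 'c'): match length 2
Longest match has length 2 at offset 8.
next_char = character at position 8 + 2 = 10 -> 'c'

Best match: offset=8, length=2 (matching 'cc' starting at position 0)
LZ77 triple: (8, 2, 'c')


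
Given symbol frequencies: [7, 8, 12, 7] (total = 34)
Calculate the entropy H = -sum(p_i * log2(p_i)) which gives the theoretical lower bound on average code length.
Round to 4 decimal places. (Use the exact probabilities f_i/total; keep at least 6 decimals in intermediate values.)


Per-symbol terms -p_i * log2(p_i) with p_i = f_i/34:
  p = 7/34 = 0.205882: log2(p) = -2.280108, -p*log2(p) = 0.469434
  p = 8/34 = 0.235294: log2(p) = -2.087463, -p*log2(p) = 0.491168
  p = 12/34 = 0.352941: log2(p) = -1.502500, -p*log2(p) = 0.530294
  p = 7/34 = 0.205882: log2(p) = -2.280108, -p*log2(p) = 0.469434
H = 0.469434 + 0.491168 + 0.530294 + 0.469434 = 1.960330

H = 1.9603 bits/symbol


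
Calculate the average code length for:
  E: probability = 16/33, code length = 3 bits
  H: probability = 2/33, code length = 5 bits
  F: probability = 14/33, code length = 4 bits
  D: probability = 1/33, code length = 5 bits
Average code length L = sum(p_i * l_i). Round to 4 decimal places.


Weighted contributions p_i * l_i:
  E: (16/33) * 3 = 48/33
  H: (2/33) * 5 = 10/33
  F: (14/33) * 4 = 56/33
  D: (1/33) * 5 = 5/33
Sum = (48 + 10 + 56 + 5)/33 = 119/33

L = 119/33 = 3.6061 bits/symbol


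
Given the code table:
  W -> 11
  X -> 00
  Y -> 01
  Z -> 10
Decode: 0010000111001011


Decoding:
00 -> X
10 -> Z
00 -> X
01 -> Y
11 -> W
00 -> X
10 -> Z
11 -> W


Result: XZXYWXZW


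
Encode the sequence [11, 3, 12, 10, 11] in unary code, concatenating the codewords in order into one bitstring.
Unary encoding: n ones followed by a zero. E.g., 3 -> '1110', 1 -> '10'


Encode each number as n ones followed by a terminating 0:
  11 -> 111111111110 (12 bits)
  3 -> 1110 (4 bits)
  12 -> 1111111111110 (13 bits)
  10 -> 11111111110 (11 bits)
  11 -> 111111111110 (12 bits)
Total length = 12 + 4 + 13 + 11 + 12 = 52 bits.

Unary([11, 3, 12, 10, 11]) = 1111111111101110111111111111011111111110111111111110 (52 bits)


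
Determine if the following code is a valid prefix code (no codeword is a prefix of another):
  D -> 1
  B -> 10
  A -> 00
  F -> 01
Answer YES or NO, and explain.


Checking each pair (does one codeword prefix another?):
  D='1' vs B='10': prefix -- VIOLATION

NO -- this is NOT a valid prefix code. D (1) is a prefix of B (10).


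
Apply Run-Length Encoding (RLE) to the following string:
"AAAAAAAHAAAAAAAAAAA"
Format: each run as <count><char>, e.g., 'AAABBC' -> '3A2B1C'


Scanning runs left to right:
  i=0: run of 'A' x 7 -> '7A'
  i=7: run of 'H' x 1 -> '1H'
  i=8: run of 'A' x 11 -> '11A'

RLE = 7A1H11A


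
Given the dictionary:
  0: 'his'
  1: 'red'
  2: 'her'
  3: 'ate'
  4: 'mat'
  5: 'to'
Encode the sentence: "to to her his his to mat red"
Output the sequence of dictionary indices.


Look up each word in the dictionary:
  'to' -> 5
  'to' -> 5
  'her' -> 2
  'his' -> 0
  'his' -> 0
  'to' -> 5
  'mat' -> 4
  'red' -> 1

Encoded: [5, 5, 2, 0, 0, 5, 4, 1]


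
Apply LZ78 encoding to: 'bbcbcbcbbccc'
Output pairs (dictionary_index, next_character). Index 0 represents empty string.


LZ78 encoding steps:
Dictionary: {0: ''}
Step 1: w='' (idx 0), next='b' -> output (0, 'b'), add 'b' as idx 1
Step 2: w='b' (idx 1), next='c' -> output (1, 'c'), add 'bc' as idx 2
Step 3: w='bc' (idx 2), next='b' -> output (2, 'b'), add 'bcb' as idx 3
Step 4: w='' (idx 0), next='c' -> output (0, 'c'), add 'c' as idx 4
Step 5: w='b' (idx 1), next='b' -> output (1, 'b'), add 'bb' as idx 5
Step 6: w='c' (idx 4), next='c' -> output (4, 'c'), add 'cc' as idx 6
Step 7: w='c' (idx 4), end of input -> output (4, '')


Encoded: [(0, 'b'), (1, 'c'), (2, 'b'), (0, 'c'), (1, 'b'), (4, 'c'), (4, '')]


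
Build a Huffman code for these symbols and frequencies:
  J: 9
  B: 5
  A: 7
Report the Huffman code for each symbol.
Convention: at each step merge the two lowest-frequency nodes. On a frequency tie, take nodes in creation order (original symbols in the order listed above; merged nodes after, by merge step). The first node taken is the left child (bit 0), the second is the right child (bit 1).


Huffman tree construction:
Step 1: Merge B(5) + A(7) = 12
Step 2: Merge J(9) + (B+A)(12) = 21
Read each symbol's code off the tree from the root (left child = 0, right child = 1).

Codes:
  J: 0 (length 1)
  B: 10 (length 2)
  A: 11 (length 2)
Average code length: 33/21 = 1.5714 bits/symbol


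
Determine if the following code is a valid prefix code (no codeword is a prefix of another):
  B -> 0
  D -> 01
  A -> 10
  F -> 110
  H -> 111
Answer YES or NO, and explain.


Checking each pair (does one codeword prefix another?):
  B='0' vs D='01': prefix -- VIOLATION

NO -- this is NOT a valid prefix code. B (0) is a prefix of D (01).


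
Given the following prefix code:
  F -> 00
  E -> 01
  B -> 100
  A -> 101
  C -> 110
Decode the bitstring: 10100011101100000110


Decoding step by step:
Bits 101 -> A
Bits 00 -> F
Bits 01 -> E
Bits 110 -> C
Bits 110 -> C
Bits 00 -> F
Bits 00 -> F
Bits 110 -> C


Decoded message: AFECCFFC


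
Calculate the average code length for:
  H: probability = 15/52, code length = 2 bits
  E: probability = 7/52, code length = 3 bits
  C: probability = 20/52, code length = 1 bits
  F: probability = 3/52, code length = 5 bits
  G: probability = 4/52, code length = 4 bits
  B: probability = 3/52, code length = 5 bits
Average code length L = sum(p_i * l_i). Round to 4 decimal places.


Weighted contributions p_i * l_i:
  H: (15/52) * 2 = 30/52
  E: (7/52) * 3 = 21/52
  C: (20/52) * 1 = 20/52
  F: (3/52) * 5 = 15/52
  G: (4/52) * 4 = 16/52
  B: (3/52) * 5 = 15/52
Sum = (30 + 21 + 20 + 15 + 16 + 15)/52 = 117/52

L = 117/52 = 2.2500 bits/symbol


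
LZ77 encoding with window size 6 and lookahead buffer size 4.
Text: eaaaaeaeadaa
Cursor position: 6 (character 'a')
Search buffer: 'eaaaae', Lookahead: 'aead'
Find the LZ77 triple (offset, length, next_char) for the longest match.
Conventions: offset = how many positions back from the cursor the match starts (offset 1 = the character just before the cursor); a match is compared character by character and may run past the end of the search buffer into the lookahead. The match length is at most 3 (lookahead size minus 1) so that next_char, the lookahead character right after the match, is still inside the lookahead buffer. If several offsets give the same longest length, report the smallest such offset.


Try each offset into the search buffer:
  offset=1 (pos 5, char 'e'): match length 0
  offset=2 (pos 4, char 'a'): match length 3
  offset=3 (pos 3, char 'a'): match length 1
  offset=4 (pos 2, char 'a'): match length 1
  offset=5 (pos 1, char 'a'): match length 1
  offset=6 (pos 0, char 'e'): match length 0
Longest match has length 3 at offset 2.
next_char = character at position 6 + 3 = 9 -> 'd'

Best match: offset=2, length=3 (matching 'aea' starting at position 4)
LZ77 triple: (2, 3, 'd')


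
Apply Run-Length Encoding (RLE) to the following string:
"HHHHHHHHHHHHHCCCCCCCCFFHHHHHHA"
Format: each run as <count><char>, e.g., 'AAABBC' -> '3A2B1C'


Scanning runs left to right:
  i=0: run of 'H' x 13 -> '13H'
  i=13: run of 'C' x 8 -> '8C'
  i=21: run of 'F' x 2 -> '2F'
  i=23: run of 'H' x 6 -> '6H'
  i=29: run of 'A' x 1 -> '1A'

RLE = 13H8C2F6H1A


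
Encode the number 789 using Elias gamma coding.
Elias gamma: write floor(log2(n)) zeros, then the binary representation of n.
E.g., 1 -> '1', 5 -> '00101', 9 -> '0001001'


num_bits = floor(log2(789)) + 1 = 10
leading_zeros = num_bits - 1 = 9
binary(789) = 1100010101

Elias gamma(789) = '000000000' + '1100010101' = 0000000001100010101 (19 bits)


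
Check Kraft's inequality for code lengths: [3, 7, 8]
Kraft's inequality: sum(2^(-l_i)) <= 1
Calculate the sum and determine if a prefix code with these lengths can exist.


Sum = 2^(-3) + 2^(-7) + 2^(-8)
    = 0.125 + 0.0078125 + 0.00390625
    = 35/256 = 0.13671875
Since 0.13671875 <= 1, Kraft's inequality IS satisfied.
A prefix code with these lengths CAN exist.

Kraft sum = 0.13671875. Satisfied.


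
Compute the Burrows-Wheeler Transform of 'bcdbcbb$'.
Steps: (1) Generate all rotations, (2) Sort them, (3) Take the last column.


Rotations (sorted):
  0: $bcdbcbb -> last char: b
  1: b$bcdbcb -> last char: b
  2: bb$bcdbc -> last char: c
  3: bcbb$bcd -> last char: d
  4: bcdbcbb$ -> last char: $
  5: cbb$bcdb -> last char: b
  6: cdbcbb$b -> last char: b
  7: dbcbb$bc -> last char: c


BWT = bbcd$bbc


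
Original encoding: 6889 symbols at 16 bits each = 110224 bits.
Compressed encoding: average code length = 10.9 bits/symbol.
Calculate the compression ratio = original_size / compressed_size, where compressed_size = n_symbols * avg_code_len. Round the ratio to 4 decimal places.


original_size = n_symbols * orig_bits = 6889 * 16 = 110224 bits
compressed_size = n_symbols * avg_code_len = 6889 * 10.9 = 75090.1 bits
ratio = original_size / compressed_size = 110224 / 75090.1 = 1.4679

Compression ratio = 1.4679


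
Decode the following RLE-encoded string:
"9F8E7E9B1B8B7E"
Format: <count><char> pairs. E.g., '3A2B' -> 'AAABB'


Expanding each <count><char> pair:
  9F -> 'FFFFFFFFF'
  8E -> 'EEEEEEEE'
  7E -> 'EEEEEEE'
  9B -> 'BBBBBBBBB'
  1B -> 'B'
  8B -> 'BBBBBBBB'
  7E -> 'EEEEEEE'

Decoded = FFFFFFFFFEEEEEEEEEEEEEEEBBBBBBBBBBBBBBBBBBEEEEEEE


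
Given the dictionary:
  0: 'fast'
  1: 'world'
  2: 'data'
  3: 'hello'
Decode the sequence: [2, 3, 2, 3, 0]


Look up each index in the dictionary:
  2 -> 'data'
  3 -> 'hello'
  2 -> 'data'
  3 -> 'hello'
  0 -> 'fast'

Decoded: "data hello data hello fast"


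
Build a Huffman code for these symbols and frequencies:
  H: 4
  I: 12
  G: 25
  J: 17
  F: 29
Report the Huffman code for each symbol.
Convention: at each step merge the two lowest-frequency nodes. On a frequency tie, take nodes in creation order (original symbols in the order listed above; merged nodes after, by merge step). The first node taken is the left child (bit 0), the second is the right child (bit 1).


Huffman tree construction:
Step 1: Merge H(4) + I(12) = 16
Step 2: Merge (H+I)(16) + J(17) = 33
Step 3: Merge G(25) + F(29) = 54
Step 4: Merge ((H+I)+J)(33) + (G+F)(54) = 87
Read each symbol's code off the tree from the root (left child = 0, right child = 1).

Codes:
  H: 000 (length 3)
  I: 001 (length 3)
  G: 10 (length 2)
  J: 01 (length 2)
  F: 11 (length 2)
Average code length: 190/87 = 2.1839 bits/symbol


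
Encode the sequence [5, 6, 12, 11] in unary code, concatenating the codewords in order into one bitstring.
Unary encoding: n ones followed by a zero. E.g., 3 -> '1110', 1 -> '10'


Encode each number as n ones followed by a terminating 0:
  5 -> 111110 (6 bits)
  6 -> 1111110 (7 bits)
  12 -> 1111111111110 (13 bits)
  11 -> 111111111110 (12 bits)
Total length = 6 + 7 + 13 + 12 = 38 bits.

Unary([5, 6, 12, 11]) = 11111011111101111111111110111111111110 (38 bits)


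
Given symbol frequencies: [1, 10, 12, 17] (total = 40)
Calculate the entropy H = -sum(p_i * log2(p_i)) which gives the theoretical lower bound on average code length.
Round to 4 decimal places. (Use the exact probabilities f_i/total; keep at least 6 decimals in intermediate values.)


Per-symbol terms -p_i * log2(p_i) with p_i = f_i/40:
  p = 1/40 = 0.025000: log2(p) = -5.321928, -p*log2(p) = 0.133048
  p = 10/40 = 0.250000: log2(p) = -2.000000, -p*log2(p) = 0.500000
  p = 12/40 = 0.300000: log2(p) = -1.736966, -p*log2(p) = 0.521090
  p = 17/40 = 0.425000: log2(p) = -1.234465, -p*log2(p) = 0.524648
H = 0.133048 + 0.500000 + 0.521090 + 0.524648 = 1.678786

H = 1.6788 bits/symbol


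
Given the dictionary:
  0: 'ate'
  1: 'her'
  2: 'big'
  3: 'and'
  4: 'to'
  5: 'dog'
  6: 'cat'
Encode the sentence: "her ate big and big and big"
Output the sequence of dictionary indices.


Look up each word in the dictionary:
  'her' -> 1
  'ate' -> 0
  'big' -> 2
  'and' -> 3
  'big' -> 2
  'and' -> 3
  'big' -> 2

Encoded: [1, 0, 2, 3, 2, 3, 2]


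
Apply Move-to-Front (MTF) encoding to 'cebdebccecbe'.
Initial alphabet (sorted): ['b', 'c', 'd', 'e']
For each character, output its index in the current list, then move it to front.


MTF encoding:
'c': index 1 in ['b', 'c', 'd', 'e'] -> ['c', 'b', 'd', 'e']
'e': index 3 in ['c', 'b', 'd', 'e'] -> ['e', 'c', 'b', 'd']
'b': index 2 in ['e', 'c', 'b', 'd'] -> ['b', 'e', 'c', 'd']
'd': index 3 in ['b', 'e', 'c', 'd'] -> ['d', 'b', 'e', 'c']
'e': index 2 in ['d', 'b', 'e', 'c'] -> ['e', 'd', 'b', 'c']
'b': index 2 in ['e', 'd', 'b', 'c'] -> ['b', 'e', 'd', 'c']
'c': index 3 in ['b', 'e', 'd', 'c'] -> ['c', 'b', 'e', 'd']
'c': index 0 in ['c', 'b', 'e', 'd'] -> ['c', 'b', 'e', 'd']
'e': index 2 in ['c', 'b', 'e', 'd'] -> ['e', 'c', 'b', 'd']
'c': index 1 in ['e', 'c', 'b', 'd'] -> ['c', 'e', 'b', 'd']
'b': index 2 in ['c', 'e', 'b', 'd'] -> ['b', 'c', 'e', 'd']
'e': index 2 in ['b', 'c', 'e', 'd'] -> ['e', 'b', 'c', 'd']


Output: [1, 3, 2, 3, 2, 2, 3, 0, 2, 1, 2, 2]


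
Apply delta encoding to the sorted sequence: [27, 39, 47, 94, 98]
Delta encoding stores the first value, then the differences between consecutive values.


First value: 27
Deltas:
  39 - 27 = 12
  47 - 39 = 8
  94 - 47 = 47
  98 - 94 = 4


Delta encoded: [27, 12, 8, 47, 4]


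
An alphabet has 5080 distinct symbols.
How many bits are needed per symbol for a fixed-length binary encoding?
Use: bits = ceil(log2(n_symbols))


log2(5080) = 12.3106
Bracket: 2^12 = 4096 < 5080 <= 2^13 = 8192
So ceil(log2(5080)) = 13

bits = ceil(log2(5080)) = ceil(12.3106) = 13 bits


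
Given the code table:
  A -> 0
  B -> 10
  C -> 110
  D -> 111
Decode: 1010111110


Decoding:
10 -> B
10 -> B
111 -> D
110 -> C


Result: BBDC


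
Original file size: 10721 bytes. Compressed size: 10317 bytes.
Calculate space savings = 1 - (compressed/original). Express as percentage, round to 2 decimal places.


ratio = compressed/original = 10317/10721 = 0.962317
savings = 1 - ratio = 1 - 0.962317 = 0.037683
as a percentage: 0.037683 * 100 = 3.77%

Space savings = 1 - 10317/10721 = 3.77%


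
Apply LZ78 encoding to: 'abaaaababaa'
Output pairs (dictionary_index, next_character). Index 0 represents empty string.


LZ78 encoding steps:
Dictionary: {0: ''}
Step 1: w='' (idx 0), next='a' -> output (0, 'a'), add 'a' as idx 1
Step 2: w='' (idx 0), next='b' -> output (0, 'b'), add 'b' as idx 2
Step 3: w='a' (idx 1), next='a' -> output (1, 'a'), add 'aa' as idx 3
Step 4: w='aa' (idx 3), next='b' -> output (3, 'b'), add 'aab' as idx 4
Step 5: w='a' (idx 1), next='b' -> output (1, 'b'), add 'ab' as idx 5
Step 6: w='aa' (idx 3), end of input -> output (3, '')


Encoded: [(0, 'a'), (0, 'b'), (1, 'a'), (3, 'b'), (1, 'b'), (3, '')]


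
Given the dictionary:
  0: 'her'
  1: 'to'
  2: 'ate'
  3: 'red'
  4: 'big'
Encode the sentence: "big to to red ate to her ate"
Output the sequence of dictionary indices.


Look up each word in the dictionary:
  'big' -> 4
  'to' -> 1
  'to' -> 1
  'red' -> 3
  'ate' -> 2
  'to' -> 1
  'her' -> 0
  'ate' -> 2

Encoded: [4, 1, 1, 3, 2, 1, 0, 2]


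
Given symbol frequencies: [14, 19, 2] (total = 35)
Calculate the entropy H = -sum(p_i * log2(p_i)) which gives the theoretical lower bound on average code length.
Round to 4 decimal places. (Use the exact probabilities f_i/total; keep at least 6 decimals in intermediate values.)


Per-symbol terms -p_i * log2(p_i) with p_i = f_i/35:
  p = 14/35 = 0.400000: log2(p) = -1.321928, -p*log2(p) = 0.528771
  p = 19/35 = 0.542857: log2(p) = -0.881356, -p*log2(p) = 0.478450
  p = 2/35 = 0.057143: log2(p) = -4.129283, -p*log2(p) = 0.235959
H = 0.528771 + 0.478450 + 0.235959 = 1.243180

H = 1.2432 bits/symbol


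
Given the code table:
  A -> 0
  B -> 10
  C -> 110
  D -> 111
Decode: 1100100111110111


Decoding:
110 -> C
0 -> A
10 -> B
0 -> A
111 -> D
110 -> C
111 -> D


Result: CABADCD


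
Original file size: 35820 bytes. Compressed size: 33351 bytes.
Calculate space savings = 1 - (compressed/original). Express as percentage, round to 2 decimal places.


ratio = compressed/original = 33351/35820 = 0.931072
savings = 1 - ratio = 1 - 0.931072 = 0.068928
as a percentage: 0.068928 * 100 = 6.89%

Space savings = 1 - 33351/35820 = 6.89%


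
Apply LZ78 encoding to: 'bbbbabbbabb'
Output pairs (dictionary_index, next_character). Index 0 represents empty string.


LZ78 encoding steps:
Dictionary: {0: ''}
Step 1: w='' (idx 0), next='b' -> output (0, 'b'), add 'b' as idx 1
Step 2: w='b' (idx 1), next='b' -> output (1, 'b'), add 'bb' as idx 2
Step 3: w='b' (idx 1), next='a' -> output (1, 'a'), add 'ba' as idx 3
Step 4: w='bb' (idx 2), next='b' -> output (2, 'b'), add 'bbb' as idx 4
Step 5: w='' (idx 0), next='a' -> output (0, 'a'), add 'a' as idx 5
Step 6: w='bb' (idx 2), end of input -> output (2, '')


Encoded: [(0, 'b'), (1, 'b'), (1, 'a'), (2, 'b'), (0, 'a'), (2, '')]


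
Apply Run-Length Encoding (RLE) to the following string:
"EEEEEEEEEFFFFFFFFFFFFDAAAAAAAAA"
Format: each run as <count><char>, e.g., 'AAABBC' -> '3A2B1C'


Scanning runs left to right:
  i=0: run of 'E' x 9 -> '9E'
  i=9: run of 'F' x 12 -> '12F'
  i=21: run of 'D' x 1 -> '1D'
  i=22: run of 'A' x 9 -> '9A'

RLE = 9E12F1D9A


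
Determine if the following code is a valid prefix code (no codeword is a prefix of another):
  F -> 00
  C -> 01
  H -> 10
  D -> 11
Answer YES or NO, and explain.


Checking each pair (does one codeword prefix another?):
  F='00' vs C='01': no prefix
  F='00' vs H='10': no prefix
  F='00' vs D='11': no prefix
  C='01' vs F='00': no prefix
  C='01' vs H='10': no prefix
  C='01' vs D='11': no prefix
  H='10' vs F='00': no prefix
  H='10' vs C='01': no prefix
  H='10' vs D='11': no prefix
  D='11' vs F='00': no prefix
  D='11' vs C='01': no prefix
  D='11' vs H='10': no prefix
No violation found over all pairs.

YES -- this is a valid prefix code. No codeword is a prefix of any other codeword.


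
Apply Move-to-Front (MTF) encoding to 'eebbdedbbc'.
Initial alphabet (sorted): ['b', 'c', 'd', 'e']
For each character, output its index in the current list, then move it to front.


MTF encoding:
'e': index 3 in ['b', 'c', 'd', 'e'] -> ['e', 'b', 'c', 'd']
'e': index 0 in ['e', 'b', 'c', 'd'] -> ['e', 'b', 'c', 'd']
'b': index 1 in ['e', 'b', 'c', 'd'] -> ['b', 'e', 'c', 'd']
'b': index 0 in ['b', 'e', 'c', 'd'] -> ['b', 'e', 'c', 'd']
'd': index 3 in ['b', 'e', 'c', 'd'] -> ['d', 'b', 'e', 'c']
'e': index 2 in ['d', 'b', 'e', 'c'] -> ['e', 'd', 'b', 'c']
'd': index 1 in ['e', 'd', 'b', 'c'] -> ['d', 'e', 'b', 'c']
'b': index 2 in ['d', 'e', 'b', 'c'] -> ['b', 'd', 'e', 'c']
'b': index 0 in ['b', 'd', 'e', 'c'] -> ['b', 'd', 'e', 'c']
'c': index 3 in ['b', 'd', 'e', 'c'] -> ['c', 'b', 'd', 'e']


Output: [3, 0, 1, 0, 3, 2, 1, 2, 0, 3]


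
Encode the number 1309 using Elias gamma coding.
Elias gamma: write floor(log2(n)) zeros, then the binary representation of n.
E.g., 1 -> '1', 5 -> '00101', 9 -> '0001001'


num_bits = floor(log2(1309)) + 1 = 11
leading_zeros = num_bits - 1 = 10
binary(1309) = 10100011101

Elias gamma(1309) = '0000000000' + '10100011101' = 000000000010100011101 (21 bits)


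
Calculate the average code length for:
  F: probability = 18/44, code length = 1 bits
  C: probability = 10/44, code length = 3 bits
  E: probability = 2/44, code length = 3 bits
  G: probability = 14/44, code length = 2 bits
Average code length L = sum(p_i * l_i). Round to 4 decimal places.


Weighted contributions p_i * l_i:
  F: (18/44) * 1 = 18/44
  C: (10/44) * 3 = 30/44
  E: (2/44) * 3 = 6/44
  G: (14/44) * 2 = 28/44
Sum = (18 + 30 + 6 + 28)/44 = 82/44

L = 82/44 = 1.8636 bits/symbol


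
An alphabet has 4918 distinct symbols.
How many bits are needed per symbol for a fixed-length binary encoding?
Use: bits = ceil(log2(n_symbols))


log2(4918) = 12.2639
Bracket: 2^12 = 4096 < 4918 <= 2^13 = 8192
So ceil(log2(4918)) = 13

bits = ceil(log2(4918)) = ceil(12.2639) = 13 bits


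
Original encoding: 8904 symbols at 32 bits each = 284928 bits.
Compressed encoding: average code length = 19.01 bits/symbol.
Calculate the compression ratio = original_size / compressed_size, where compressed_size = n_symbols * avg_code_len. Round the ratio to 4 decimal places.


original_size = n_symbols * orig_bits = 8904 * 32 = 284928 bits
compressed_size = n_symbols * avg_code_len = 8904 * 19.01 = 169265.04 bits
ratio = original_size / compressed_size = 284928 / 169265.04 = 1.6833

Compression ratio = 1.6833


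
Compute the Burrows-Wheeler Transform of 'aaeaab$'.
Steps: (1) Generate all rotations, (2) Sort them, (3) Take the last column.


Rotations (sorted):
  0: $aaeaab -> last char: b
  1: aab$aae -> last char: e
  2: aaeaab$ -> last char: $
  3: ab$aaea -> last char: a
  4: aeaab$a -> last char: a
  5: b$aaeaa -> last char: a
  6: eaab$aa -> last char: a


BWT = be$aaaa


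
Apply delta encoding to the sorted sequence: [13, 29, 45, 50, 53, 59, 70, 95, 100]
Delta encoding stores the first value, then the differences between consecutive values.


First value: 13
Deltas:
  29 - 13 = 16
  45 - 29 = 16
  50 - 45 = 5
  53 - 50 = 3
  59 - 53 = 6
  70 - 59 = 11
  95 - 70 = 25
  100 - 95 = 5


Delta encoded: [13, 16, 16, 5, 3, 6, 11, 25, 5]


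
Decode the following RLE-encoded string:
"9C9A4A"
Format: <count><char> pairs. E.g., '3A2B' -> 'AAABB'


Expanding each <count><char> pair:
  9C -> 'CCCCCCCCC'
  9A -> 'AAAAAAAAA'
  4A -> 'AAAA'

Decoded = CCCCCCCCCAAAAAAAAAAAAA


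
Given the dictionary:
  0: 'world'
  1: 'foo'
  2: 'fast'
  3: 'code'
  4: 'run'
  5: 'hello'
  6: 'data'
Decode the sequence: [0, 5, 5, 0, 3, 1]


Look up each index in the dictionary:
  0 -> 'world'
  5 -> 'hello'
  5 -> 'hello'
  0 -> 'world'
  3 -> 'code'
  1 -> 'foo'

Decoded: "world hello hello world code foo"


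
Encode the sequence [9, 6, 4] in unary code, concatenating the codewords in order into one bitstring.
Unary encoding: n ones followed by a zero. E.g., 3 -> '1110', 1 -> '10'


Encode each number as n ones followed by a terminating 0:
  9 -> 1111111110 (10 bits)
  6 -> 1111110 (7 bits)
  4 -> 11110 (5 bits)
Total length = 10 + 7 + 5 = 22 bits.

Unary([9, 6, 4]) = 1111111110111111011110 (22 bits)


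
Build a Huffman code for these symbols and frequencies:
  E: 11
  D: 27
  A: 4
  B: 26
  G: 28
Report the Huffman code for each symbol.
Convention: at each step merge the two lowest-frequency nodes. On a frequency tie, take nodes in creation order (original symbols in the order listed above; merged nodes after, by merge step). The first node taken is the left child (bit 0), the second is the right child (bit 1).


Huffman tree construction:
Step 1: Merge A(4) + E(11) = 15
Step 2: Merge (A+E)(15) + B(26) = 41
Step 3: Merge D(27) + G(28) = 55
Step 4: Merge ((A+E)+B)(41) + (D+G)(55) = 96
Read each symbol's code off the tree from the root (left child = 0, right child = 1).

Codes:
  E: 001 (length 3)
  D: 10 (length 2)
  A: 000 (length 3)
  B: 01 (length 2)
  G: 11 (length 2)
Average code length: 207/96 = 2.1563 bits/symbol


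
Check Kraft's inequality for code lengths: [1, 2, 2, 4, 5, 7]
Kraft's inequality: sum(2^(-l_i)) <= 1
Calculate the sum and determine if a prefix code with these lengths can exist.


Sum = 2^(-1) + 2^(-2) + 2^(-2) + 2^(-4) + 2^(-5) + 2^(-7)
    = 0.5 + 0.25 + 0.25 + 0.0625 + 0.03125 + 0.0078125
    = 141/128 = 1.1015625
Since 1.1015625 > 1, Kraft's inequality is NOT satisfied.
A prefix code with these lengths CANNOT exist.

Kraft sum = 1.1015625. Not satisfied.


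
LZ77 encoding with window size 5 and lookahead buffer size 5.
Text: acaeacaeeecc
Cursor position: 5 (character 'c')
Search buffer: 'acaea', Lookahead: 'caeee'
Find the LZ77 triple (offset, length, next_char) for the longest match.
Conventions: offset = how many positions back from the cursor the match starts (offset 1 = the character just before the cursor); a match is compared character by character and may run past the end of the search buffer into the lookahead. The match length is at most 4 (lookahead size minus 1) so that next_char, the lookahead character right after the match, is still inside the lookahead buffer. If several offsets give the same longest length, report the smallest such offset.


Try each offset into the search buffer:
  offset=1 (pos 4, char 'a'): match length 0
  offset=2 (pos 3, char 'e'): match length 0
  offset=3 (pos 2, char 'a'): match length 0
  offset=4 (pos 1, char 'c'): match length 3
  offset=5 (pos 0, char 'a'): match length 0
Longest match has length 3 at offset 4.
next_char = character at position 5 + 3 = 8 -> 'e'

Best match: offset=4, length=3 (matching 'cae' starting at position 1)
LZ77 triple: (4, 3, 'e')


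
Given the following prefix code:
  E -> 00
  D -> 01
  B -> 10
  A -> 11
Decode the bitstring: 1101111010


Decoding step by step:
Bits 11 -> A
Bits 01 -> D
Bits 11 -> A
Bits 10 -> B
Bits 10 -> B


Decoded message: ADABB


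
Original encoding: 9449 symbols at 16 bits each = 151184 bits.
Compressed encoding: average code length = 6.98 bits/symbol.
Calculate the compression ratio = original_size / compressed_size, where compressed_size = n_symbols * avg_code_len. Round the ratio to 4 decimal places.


original_size = n_symbols * orig_bits = 9449 * 16 = 151184 bits
compressed_size = n_symbols * avg_code_len = 9449 * 6.98 = 65954.02 bits
ratio = original_size / compressed_size = 151184 / 65954.02 = 2.2923

Compression ratio = 2.2923


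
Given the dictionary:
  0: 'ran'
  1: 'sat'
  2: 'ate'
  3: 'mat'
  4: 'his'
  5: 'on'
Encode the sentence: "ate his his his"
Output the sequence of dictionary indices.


Look up each word in the dictionary:
  'ate' -> 2
  'his' -> 4
  'his' -> 4
  'his' -> 4

Encoded: [2, 4, 4, 4]


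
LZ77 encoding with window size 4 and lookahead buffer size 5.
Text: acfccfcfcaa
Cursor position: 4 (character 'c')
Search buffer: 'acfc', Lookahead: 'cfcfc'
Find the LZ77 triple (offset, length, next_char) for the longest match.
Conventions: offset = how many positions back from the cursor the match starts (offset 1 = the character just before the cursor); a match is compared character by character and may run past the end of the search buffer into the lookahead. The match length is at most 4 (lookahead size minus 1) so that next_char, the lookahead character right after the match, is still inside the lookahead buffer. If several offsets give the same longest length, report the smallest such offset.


Try each offset into the search buffer:
  offset=1 (pos 3, char 'c'): match length 1
  offset=2 (pos 2, char 'f'): match length 0
  offset=3 (pos 1, char 'c'): match length 3
  offset=4 (pos 0, char 'a'): match length 0
Longest match has length 3 at offset 3.
next_char = character at position 4 + 3 = 7 -> 'f'

Best match: offset=3, length=3 (matching 'cfc' starting at position 1)
LZ77 triple: (3, 3, 'f')


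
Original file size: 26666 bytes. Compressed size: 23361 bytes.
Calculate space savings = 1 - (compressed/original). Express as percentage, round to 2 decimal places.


ratio = compressed/original = 23361/26666 = 0.876059
savings = 1 - ratio = 1 - 0.876059 = 0.123941
as a percentage: 0.123941 * 100 = 12.39%

Space savings = 1 - 23361/26666 = 12.39%


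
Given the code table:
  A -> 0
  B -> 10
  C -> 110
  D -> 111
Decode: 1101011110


Decoding:
110 -> C
10 -> B
111 -> D
10 -> B


Result: CBDB


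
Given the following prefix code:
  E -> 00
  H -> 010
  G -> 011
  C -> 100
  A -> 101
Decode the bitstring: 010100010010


Decoding step by step:
Bits 010 -> H
Bits 100 -> C
Bits 010 -> H
Bits 010 -> H


Decoded message: HCHH


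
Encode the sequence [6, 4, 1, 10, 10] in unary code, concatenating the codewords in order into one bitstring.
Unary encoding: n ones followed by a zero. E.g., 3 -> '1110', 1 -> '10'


Encode each number as n ones followed by a terminating 0:
  6 -> 1111110 (7 bits)
  4 -> 11110 (5 bits)
  1 -> 10 (2 bits)
  10 -> 11111111110 (11 bits)
  10 -> 11111111110 (11 bits)
Total length = 7 + 5 + 2 + 11 + 11 = 36 bits.

Unary([6, 4, 1, 10, 10]) = 111111011110101111111111011111111110 (36 bits)


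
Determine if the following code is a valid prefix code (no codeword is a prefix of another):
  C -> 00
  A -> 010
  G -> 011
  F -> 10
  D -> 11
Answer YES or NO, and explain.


Checking each pair (does one codeword prefix another?):
  C='00' vs A='010': no prefix
  C='00' vs G='011': no prefix
  C='00' vs F='10': no prefix
  C='00' vs D='11': no prefix
  A='010' vs C='00': no prefix
  A='010' vs G='011': no prefix
  A='010' vs F='10': no prefix
  A='010' vs D='11': no prefix
  G='011' vs C='00': no prefix
  G='011' vs A='010': no prefix
  G='011' vs F='10': no prefix
  G='011' vs D='11': no prefix
  F='10' vs C='00': no prefix
  F='10' vs A='010': no prefix
  F='10' vs G='011': no prefix
  F='10' vs D='11': no prefix
  D='11' vs C='00': no prefix
  D='11' vs A='010': no prefix
  D='11' vs G='011': no prefix
  D='11' vs F='10': no prefix
No violation found over all pairs.

YES -- this is a valid prefix code. No codeword is a prefix of any other codeword.


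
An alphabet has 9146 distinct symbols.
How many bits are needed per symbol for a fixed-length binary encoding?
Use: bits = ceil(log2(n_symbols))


log2(9146) = 13.1589
Bracket: 2^13 = 8192 < 9146 <= 2^14 = 16384
So ceil(log2(9146)) = 14

bits = ceil(log2(9146)) = ceil(13.1589) = 14 bits


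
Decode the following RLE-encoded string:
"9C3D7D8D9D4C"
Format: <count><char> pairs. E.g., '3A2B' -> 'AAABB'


Expanding each <count><char> pair:
  9C -> 'CCCCCCCCC'
  3D -> 'DDD'
  7D -> 'DDDDDDD'
  8D -> 'DDDDDDDD'
  9D -> 'DDDDDDDDD'
  4C -> 'CCCC'

Decoded = CCCCCCCCCDDDDDDDDDDDDDDDDDDDDDDDDDDDCCCC


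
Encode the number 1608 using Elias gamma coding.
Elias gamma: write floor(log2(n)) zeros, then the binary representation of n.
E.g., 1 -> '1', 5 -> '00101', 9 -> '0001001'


num_bits = floor(log2(1608)) + 1 = 11
leading_zeros = num_bits - 1 = 10
binary(1608) = 11001001000

Elias gamma(1608) = '0000000000' + '11001001000' = 000000000011001001000 (21 bits)


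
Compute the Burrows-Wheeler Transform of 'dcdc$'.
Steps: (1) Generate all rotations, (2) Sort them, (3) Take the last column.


Rotations (sorted):
  0: $dcdc -> last char: c
  1: c$dcd -> last char: d
  2: cdc$d -> last char: d
  3: dc$dc -> last char: c
  4: dcdc$ -> last char: $


BWT = cddc$


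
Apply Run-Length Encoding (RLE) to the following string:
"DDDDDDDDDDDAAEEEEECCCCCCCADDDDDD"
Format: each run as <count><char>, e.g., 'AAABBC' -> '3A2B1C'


Scanning runs left to right:
  i=0: run of 'D' x 11 -> '11D'
  i=11: run of 'A' x 2 -> '2A'
  i=13: run of 'E' x 5 -> '5E'
  i=18: run of 'C' x 7 -> '7C'
  i=25: run of 'A' x 1 -> '1A'
  i=26: run of 'D' x 6 -> '6D'

RLE = 11D2A5E7C1A6D


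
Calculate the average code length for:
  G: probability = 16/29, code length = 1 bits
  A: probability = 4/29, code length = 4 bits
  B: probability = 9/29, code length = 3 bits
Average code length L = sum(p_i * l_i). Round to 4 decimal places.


Weighted contributions p_i * l_i:
  G: (16/29) * 1 = 16/29
  A: (4/29) * 4 = 16/29
  B: (9/29) * 3 = 27/29
Sum = (16 + 16 + 27)/29 = 59/29

L = 59/29 = 2.0345 bits/symbol


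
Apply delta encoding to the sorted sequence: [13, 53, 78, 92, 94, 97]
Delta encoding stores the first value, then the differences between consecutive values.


First value: 13
Deltas:
  53 - 13 = 40
  78 - 53 = 25
  92 - 78 = 14
  94 - 92 = 2
  97 - 94 = 3


Delta encoded: [13, 40, 25, 14, 2, 3]


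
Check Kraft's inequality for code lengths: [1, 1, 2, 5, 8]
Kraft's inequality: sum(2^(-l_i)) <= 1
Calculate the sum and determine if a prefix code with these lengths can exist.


Sum = 2^(-1) + 2^(-1) + 2^(-2) + 2^(-5) + 2^(-8)
    = 0.5 + 0.5 + 0.25 + 0.03125 + 0.00390625
    = 329/256 = 1.28515625
Since 1.28515625 > 1, Kraft's inequality is NOT satisfied.
A prefix code with these lengths CANNOT exist.

Kraft sum = 1.28515625. Not satisfied.


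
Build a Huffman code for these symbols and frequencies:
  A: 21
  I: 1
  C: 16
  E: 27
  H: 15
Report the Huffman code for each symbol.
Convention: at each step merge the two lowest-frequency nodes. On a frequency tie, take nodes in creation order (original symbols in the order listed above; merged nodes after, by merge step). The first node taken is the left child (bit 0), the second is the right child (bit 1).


Huffman tree construction:
Step 1: Merge I(1) + H(15) = 16
Step 2: Merge C(16) + (I+H)(16) = 32
Step 3: Merge A(21) + E(27) = 48
Step 4: Merge (C+(I+H))(32) + (A+E)(48) = 80
Read each symbol's code off the tree from the root (left child = 0, right child = 1).

Codes:
  A: 10 (length 2)
  I: 010 (length 3)
  C: 00 (length 2)
  E: 11 (length 2)
  H: 011 (length 3)
Average code length: 176/80 = 2.2000 bits/symbol


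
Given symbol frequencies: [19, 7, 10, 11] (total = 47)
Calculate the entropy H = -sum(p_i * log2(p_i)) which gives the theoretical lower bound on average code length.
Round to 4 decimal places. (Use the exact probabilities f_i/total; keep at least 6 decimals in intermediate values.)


Per-symbol terms -p_i * log2(p_i) with p_i = f_i/47:
  p = 19/47 = 0.404255: log2(p) = -1.306661, -p*log2(p) = 0.528225
  p = 7/47 = 0.148936: log2(p) = -2.747234, -p*log2(p) = 0.409163
  p = 10/47 = 0.212766: log2(p) = -2.232661, -p*log2(p) = 0.475034
  p = 11/47 = 0.234043: log2(p) = -2.095157, -p*log2(p) = 0.490356
H = 0.528225 + 0.409163 + 0.475034 + 0.490356 = 1.902778

H = 1.9028 bits/symbol


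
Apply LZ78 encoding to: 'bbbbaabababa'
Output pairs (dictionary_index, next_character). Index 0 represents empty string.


LZ78 encoding steps:
Dictionary: {0: ''}
Step 1: w='' (idx 0), next='b' -> output (0, 'b'), add 'b' as idx 1
Step 2: w='b' (idx 1), next='b' -> output (1, 'b'), add 'bb' as idx 2
Step 3: w='b' (idx 1), next='a' -> output (1, 'a'), add 'ba' as idx 3
Step 4: w='' (idx 0), next='a' -> output (0, 'a'), add 'a' as idx 4
Step 5: w='ba' (idx 3), next='b' -> output (3, 'b'), add 'bab' as idx 5
Step 6: w='a' (idx 4), next='b' -> output (4, 'b'), add 'ab' as idx 6
Step 7: w='a' (idx 4), end of input -> output (4, '')


Encoded: [(0, 'b'), (1, 'b'), (1, 'a'), (0, 'a'), (3, 'b'), (4, 'b'), (4, '')]


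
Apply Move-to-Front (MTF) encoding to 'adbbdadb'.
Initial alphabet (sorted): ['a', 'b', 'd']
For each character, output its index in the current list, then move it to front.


MTF encoding:
'a': index 0 in ['a', 'b', 'd'] -> ['a', 'b', 'd']
'd': index 2 in ['a', 'b', 'd'] -> ['d', 'a', 'b']
'b': index 2 in ['d', 'a', 'b'] -> ['b', 'd', 'a']
'b': index 0 in ['b', 'd', 'a'] -> ['b', 'd', 'a']
'd': index 1 in ['b', 'd', 'a'] -> ['d', 'b', 'a']
'a': index 2 in ['d', 'b', 'a'] -> ['a', 'd', 'b']
'd': index 1 in ['a', 'd', 'b'] -> ['d', 'a', 'b']
'b': index 2 in ['d', 'a', 'b'] -> ['b', 'd', 'a']


Output: [0, 2, 2, 0, 1, 2, 1, 2]


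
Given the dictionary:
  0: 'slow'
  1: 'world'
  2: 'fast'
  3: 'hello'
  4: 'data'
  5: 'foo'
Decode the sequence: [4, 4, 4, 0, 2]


Look up each index in the dictionary:
  4 -> 'data'
  4 -> 'data'
  4 -> 'data'
  0 -> 'slow'
  2 -> 'fast'

Decoded: "data data data slow fast"


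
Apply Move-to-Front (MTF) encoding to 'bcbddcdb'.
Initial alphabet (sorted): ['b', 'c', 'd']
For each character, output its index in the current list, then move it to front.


MTF encoding:
'b': index 0 in ['b', 'c', 'd'] -> ['b', 'c', 'd']
'c': index 1 in ['b', 'c', 'd'] -> ['c', 'b', 'd']
'b': index 1 in ['c', 'b', 'd'] -> ['b', 'c', 'd']
'd': index 2 in ['b', 'c', 'd'] -> ['d', 'b', 'c']
'd': index 0 in ['d', 'b', 'c'] -> ['d', 'b', 'c']
'c': index 2 in ['d', 'b', 'c'] -> ['c', 'd', 'b']
'd': index 1 in ['c', 'd', 'b'] -> ['d', 'c', 'b']
'b': index 2 in ['d', 'c', 'b'] -> ['b', 'd', 'c']


Output: [0, 1, 1, 2, 0, 2, 1, 2]


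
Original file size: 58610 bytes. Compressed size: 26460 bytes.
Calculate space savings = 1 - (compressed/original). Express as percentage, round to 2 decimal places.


ratio = compressed/original = 26460/58610 = 0.451459
savings = 1 - ratio = 1 - 0.451459 = 0.548541
as a percentage: 0.548541 * 100 = 54.85%

Space savings = 1 - 26460/58610 = 54.85%
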